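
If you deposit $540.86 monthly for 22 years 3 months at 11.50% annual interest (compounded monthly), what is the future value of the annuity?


Future value of an ordinary annuity: FV = PMT × ((1 + r)^n − 1) / r
Monthly rate r = 0.115/12 ≈ 0.00958333, n = 267
FV = $540.86 × ((1 + 0.115/12)^267 − 1) / (0.115/12)
FV = $540.86 × 1227.465768
FV = $663,887.14

FV = PMT × ((1+r)^n - 1)/r = $663,887.14


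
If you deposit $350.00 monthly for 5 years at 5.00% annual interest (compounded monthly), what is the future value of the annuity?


Future value of an ordinary annuity: FV = PMT × ((1 + r)^n − 1) / r
Monthly rate r = 0.05/12 ≈ 0.00416667, n = 60
FV = $350.00 × ((1 + 0.05/12)^60 − 1) / (0.05/12)
FV = $350.00 × 68.006083
FV = $23,802.13

FV = PMT × ((1+r)^n - 1)/r = $23,802.13


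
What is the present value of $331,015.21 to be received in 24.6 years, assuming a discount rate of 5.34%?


Present value formula: PV = FV / (1 + r)^t
PV = $331,015.21 / (1 + 0.0534)^24.6
PV = $331,015.21 / 3.595800
PV = $92,056.07

PV = FV / (1 + r)^t = $92,056.07


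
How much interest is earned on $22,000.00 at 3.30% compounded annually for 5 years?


Compound interest earned = final amount − principal.
A = P(1 + r/n)^(nt) = $22,000.00 × (1 + 0.033/1)^(1 × 5) = $25,877.62
Interest = A − P = $25,877.62 − $22,000.00 = $3,877.62

Interest = A - P = $3,877.62


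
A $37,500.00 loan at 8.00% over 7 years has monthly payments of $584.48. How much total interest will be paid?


Total paid over the life of the loan = PMT × n.
Total paid = $584.48 × 84 = $49,096.32
Total interest = total paid − principal = $49,096.32 − $37,500.00 = $11,596.32

Total interest = (PMT × n) - PV = $11,596.32


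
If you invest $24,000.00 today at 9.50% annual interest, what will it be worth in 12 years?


Future value formula: FV = PV × (1 + r)^t
FV = $24,000.00 × (1 + 0.095)^12
FV = $24,000.00 × 2.97145686
FV = $71,314.96

FV = PV × (1 + r)^t = $71,314.96


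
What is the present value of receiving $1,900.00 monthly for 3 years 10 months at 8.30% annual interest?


Present value of an ordinary annuity: PV = PMT × (1 − (1 + r)^(−n)) / r
Monthly rate r = 0.083/12 ≈ 0.00691667, n = 46
PV = $1,900.00 × (1 − (1 + 0.083/12)^(−46)) / (0.083/12)
PV = $1,900.00 × 39.284998
PV = $74,641.50

PV = PMT × (1-(1+r)^(-n))/r = $74,641.50


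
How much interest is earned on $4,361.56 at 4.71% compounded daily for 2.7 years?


Compound interest earned = final amount − principal.
A = P(1 + r/n)^(nt) = $4,361.56 × (1 + 0.0471/365)^(365 × 2.7) = $4,952.99
Interest = A − P = $4,952.99 − $4,361.56 = $591.43

Interest = A - P = $591.43


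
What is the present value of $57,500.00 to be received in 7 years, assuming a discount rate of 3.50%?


Present value formula: PV = FV / (1 + r)^t
PV = $57,500.00 / (1 + 0.035)^7
PV = $57,500.00 / 1.2722793
PV = $45,194.48

PV = FV / (1 + r)^t = $45,194.48


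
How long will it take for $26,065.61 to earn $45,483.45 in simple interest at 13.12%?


Rearrange the simple interest formula for t:
I = P × r × t  ⇒  t = I / (P × r)
t = $45,483.45 / ($26,065.61 × 0.1312)
t = 13.3

t = I/(P×r) = 13.3 years


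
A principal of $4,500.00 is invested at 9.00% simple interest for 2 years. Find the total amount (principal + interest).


Total amount formula: A = P(1 + rt) = P + P·r·t
Interest: I = P × r × t = $4,500.00 × 0.09 × 2 = $810.00
A = P + I = $4,500.00 + $810.00 = $5,310.00

A = P + I = P(1 + rt) = $5,310.00


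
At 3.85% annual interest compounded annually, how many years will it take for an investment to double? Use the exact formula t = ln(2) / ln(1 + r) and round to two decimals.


Doubling condition: (1 + r)^t = 2
Take ln of both sides: t × ln(1 + r) = ln(2)
t = ln(2) / ln(1 + r)
t = 0.693147 / 0.037777
t = 18.35

t = ln(2) / ln(1 + r) = 18.35 years


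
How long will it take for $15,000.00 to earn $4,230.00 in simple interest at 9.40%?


Rearrange the simple interest formula for t:
I = P × r × t  ⇒  t = I / (P × r)
t = $4,230.00 / ($15,000.00 × 0.094)
t = 3

t = I/(P×r) = 3 years


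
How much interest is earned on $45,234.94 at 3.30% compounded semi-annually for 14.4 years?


Compound interest earned = final amount − principal.
A = P(1 + r/n)^(nt) = $45,234.94 × (1 + 0.033/2)^(2 × 14.4) = $72,471.40
Interest = A − P = $72,471.40 − $45,234.94 = $27,236.46

Interest = A - P = $27,236.46


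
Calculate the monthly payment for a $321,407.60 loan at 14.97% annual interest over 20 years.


Loan payment formula: PMT = PV × r / (1 − (1 + r)^(−n))
Monthly rate r = 0.1497/12 = 0.012475, n = 240 months
Denominator: 1 − (1 + 0.1497/12)^(−240) = 0.948977
PMT = $321,407.60 × (0.1497/12) / 0.948977
PMT = $4,225.14 per month

PMT = PV × r / (1-(1+r)^(-n)) = $4,225.14/month


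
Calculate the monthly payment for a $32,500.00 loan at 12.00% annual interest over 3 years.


Loan payment formula: PMT = PV × r / (1 − (1 + r)^(−n))
Monthly rate r = 0.12/12 = 0.01, n = 36 months
Denominator: 1 − (1 + 0.12/12)^(−36) = 0.301075
PMT = $32,500.00 × (0.12/12) / 0.301075
PMT = $1,079.47 per month

PMT = PV × r / (1-(1+r)^(-n)) = $1,079.47/month


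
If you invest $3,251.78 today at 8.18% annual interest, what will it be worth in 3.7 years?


Future value formula: FV = PV × (1 + r)^t
FV = $3,251.78 × (1 + 0.0818)^3.7
FV = $3,251.78 × 1.337654
FV = $4,349.76

FV = PV × (1 + r)^t = $4,349.76


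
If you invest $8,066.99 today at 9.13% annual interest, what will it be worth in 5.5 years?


Future value formula: FV = PV × (1 + r)^t
FV = $8,066.99 × (1 + 0.0913)^5.5
FV = $8,066.99 × 1.616936
FV = $13,043.81

FV = PV × (1 + r)^t = $13,043.81


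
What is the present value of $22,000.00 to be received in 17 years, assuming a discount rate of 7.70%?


Present value formula: PV = FV / (1 + r)^t
PV = $22,000.00 / (1 + 0.077)^17
PV = $22,000.00 / 3.529124
PV = $6,233.84

PV = FV / (1 + r)^t = $6,233.84


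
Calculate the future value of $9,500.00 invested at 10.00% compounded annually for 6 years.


Compound interest formula: A = P(1 + r/n)^(nt)
A = $9,500.00 × (1 + 0.1/1)^(1 × 6)
Growth factor: (1 + 0.1/1)^6 = 1.771561
A = $9,500.00 × 1.771561
A = $16,829.83

A = P(1 + r/n)^(nt) = $16,829.83


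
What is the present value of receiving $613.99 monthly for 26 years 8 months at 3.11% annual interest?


Present value of an ordinary annuity: PV = PMT × (1 − (1 + r)^(−n)) / r
Monthly rate r = 0.0311/12 ≈ 0.00259167, n = 320
PV = $613.99 × (1 − (1 + 0.0311/12)^(−320)) / (0.0311/12)
PV = $613.99 × 217.308637
PV = $133,425.33

PV = PMT × (1-(1+r)^(-n))/r = $133,425.33


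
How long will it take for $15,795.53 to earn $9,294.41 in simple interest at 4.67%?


Rearrange the simple interest formula for t:
I = P × r × t  ⇒  t = I / (P × r)
t = $9,294.41 / ($15,795.53 × 0.0467)
t = 12.6

t = I/(P×r) = 12.6 years


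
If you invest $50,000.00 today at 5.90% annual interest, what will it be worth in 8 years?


Future value formula: FV = PV × (1 + r)^t
FV = $50,000.00 × (1 + 0.059)^8
FV = $50,000.00 × 1.58185868
FV = $79,092.93

FV = PV × (1 + r)^t = $79,092.93


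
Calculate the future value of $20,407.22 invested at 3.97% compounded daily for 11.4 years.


Compound interest formula: A = P(1 + r/n)^(nt)
A = $20,407.22 × (1 + 0.0397/365)^(365 × 11.4)
Growth factor: (1 + 0.0397/365)^4161 = 1.572325
A = $20,407.22 × 1.572325
A = $32,086.78

A = P(1 + r/n)^(nt) = $32,086.78


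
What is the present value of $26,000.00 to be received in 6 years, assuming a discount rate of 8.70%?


Present value formula: PV = FV / (1 + r)^t
PV = $26,000.00 / (1 + 0.087)^6
PV = $26,000.00 / 1.6495947
PV = $15,761.45

PV = FV / (1 + r)^t = $15,761.45


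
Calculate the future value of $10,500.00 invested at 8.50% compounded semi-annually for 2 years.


Compound interest formula: A = P(1 + r/n)^(nt)
A = $10,500.00 × (1 + 0.085/2)^(2 × 2)
Growth factor: (1 + 0.085/2)^4 = 1.181148
A = $10,500.00 × 1.181148
A = $12,402.05

A = P(1 + r/n)^(nt) = $12,402.05


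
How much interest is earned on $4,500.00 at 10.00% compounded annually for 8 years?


Compound interest earned = final amount − principal.
A = P(1 + r/n)^(nt) = $4,500.00 × (1 + 0.1/1)^(1 × 8) = $9,646.15
Interest = A − P = $9,646.15 − $4,500.00 = $5,146.15

Interest = A - P = $5,146.15


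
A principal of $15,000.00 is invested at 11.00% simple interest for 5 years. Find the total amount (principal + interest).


Total amount formula: A = P(1 + rt) = P + P·r·t
Interest: I = P × r × t = $15,000.00 × 0.11 × 5 = $8,250.00
A = P + I = $15,000.00 + $8,250.00 = $23,250.00

A = P + I = P(1 + rt) = $23,250.00


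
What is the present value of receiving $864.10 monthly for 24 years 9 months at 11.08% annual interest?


Present value of an ordinary annuity: PV = PMT × (1 − (1 + r)^(−n)) / r
Monthly rate r = 0.1108/12 ≈ 0.00923333, n = 297
PV = $864.10 × (1 − (1 + 0.1108/12)^(−297)) / (0.1108/12)
PV = $864.10 × 101.237790
PV = $87,479.57

PV = PMT × (1-(1+r)^(-n))/r = $87,479.57


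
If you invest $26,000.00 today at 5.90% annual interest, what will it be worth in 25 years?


Future value formula: FV = PV × (1 + r)^t
FV = $26,000.00 × (1 + 0.059)^25
FV = $26,000.00 × 4.191785
FV = $108,986.41

FV = PV × (1 + r)^t = $108,986.41


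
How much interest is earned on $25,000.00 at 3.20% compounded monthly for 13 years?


Compound interest earned = final amount − principal.
A = P(1 + r/n)^(nt) = $25,000.00 × (1 + 0.032/12)^(12 × 13) = $37,876.17
Interest = A − P = $37,876.17 − $25,000.00 = $12,876.17

Interest = A - P = $12,876.17


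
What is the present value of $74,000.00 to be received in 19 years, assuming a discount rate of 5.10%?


Present value formula: PV = FV / (1 + r)^t
PV = $74,000.00 / (1 + 0.051)^19
PV = $74,000.00 / 2.573070
PV = $28,759.42

PV = FV / (1 + r)^t = $28,759.42


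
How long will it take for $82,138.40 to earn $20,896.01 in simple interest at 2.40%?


Rearrange the simple interest formula for t:
I = P × r × t  ⇒  t = I / (P × r)
t = $20,896.01 / ($82,138.40 × 0.024)
t = 10.6

t = I/(P×r) = 10.6 years


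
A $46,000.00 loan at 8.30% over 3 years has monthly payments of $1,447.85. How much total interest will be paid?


Total paid over the life of the loan = PMT × n.
Total paid = $1,447.85 × 36 = $52,122.60
Total interest = total paid − principal = $52,122.60 − $46,000.00 = $6,122.60

Total interest = (PMT × n) - PV = $6,122.60


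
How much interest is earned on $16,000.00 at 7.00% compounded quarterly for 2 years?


Compound interest earned = final amount − principal.
A = P(1 + r/n)^(nt) = $16,000.00 × (1 + 0.07/4)^(4 × 2) = $18,382.11
Interest = A − P = $18,382.11 − $16,000.00 = $2,382.11

Interest = A - P = $2,382.11


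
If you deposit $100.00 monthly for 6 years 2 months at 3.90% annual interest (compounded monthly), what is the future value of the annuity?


Future value of an ordinary annuity: FV = PMT × ((1 + r)^n − 1) / r
Monthly rate r = 0.039/12 = 0.00325, n = 74
FV = $100.00 × ((1 + 0.039/12)^74 − 1) / (0.039/12)
FV = $100.00 × 83.504319
FV = $8,350.43

FV = PMT × ((1+r)^n - 1)/r = $8,350.43


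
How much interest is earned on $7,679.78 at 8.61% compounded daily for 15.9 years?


Compound interest earned = final amount − principal.
A = P(1 + r/n)^(nt) = $7,679.78 × (1 + 0.0861/365)^(365 × 15.9) = $30,187.24
Interest = A − P = $30,187.24 − $7,679.78 = $22,507.46

Interest = A - P = $22,507.46


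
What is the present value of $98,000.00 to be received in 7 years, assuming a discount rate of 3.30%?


Present value formula: PV = FV / (1 + r)^t
PV = $98,000.00 / (1 + 0.033)^7
PV = $98,000.00 / 1.2551691
PV = $78,077.13

PV = FV / (1 + r)^t = $78,077.13


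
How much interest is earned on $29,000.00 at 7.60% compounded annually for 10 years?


Compound interest earned = final amount − principal.
A = P(1 + r/n)^(nt) = $29,000.00 × (1 + 0.076/1)^(1 × 10) = $60,328.25
Interest = A − P = $60,328.25 − $29,000.00 = $31,328.25

Interest = A - P = $31,328.25


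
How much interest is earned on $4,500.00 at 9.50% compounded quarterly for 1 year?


Compound interest earned = final amount − principal.
A = P(1 + r/n)^(nt) = $4,500.00 × (1 + 0.095/4)^(4 × 1) = $4,942.97
Interest = A − P = $4,942.97 − $4,500.00 = $442.97

Interest = A - P = $442.97


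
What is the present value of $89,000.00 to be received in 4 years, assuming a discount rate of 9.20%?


Present value formula: PV = FV / (1 + r)^t
PV = $89,000.00 / (1 + 0.092)^4
PV = $89,000.00 / 1.4219704
PV = $62,589.21

PV = FV / (1 + r)^t = $62,589.21


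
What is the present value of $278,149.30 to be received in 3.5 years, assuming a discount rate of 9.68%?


Present value formula: PV = FV / (1 + r)^t
PV = $278,149.30 / (1 + 0.0968)^3.5
PV = $278,149.30 / 1.3818027
PV = $201,294.51

PV = FV / (1 + r)^t = $201,294.51


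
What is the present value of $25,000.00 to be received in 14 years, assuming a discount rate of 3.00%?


Present value formula: PV = FV / (1 + r)^t
PV = $25,000.00 / (1 + 0.03)^14
PV = $25,000.00 / 1.5125897
PV = $16,527.95

PV = FV / (1 + r)^t = $16,527.95


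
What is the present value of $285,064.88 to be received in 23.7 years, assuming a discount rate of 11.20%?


Present value formula: PV = FV / (1 + r)^t
PV = $285,064.88 / (1 + 0.112)^23.7
PV = $285,064.88 / 12.378940
PV = $23,028.21

PV = FV / (1 + r)^t = $23,028.21


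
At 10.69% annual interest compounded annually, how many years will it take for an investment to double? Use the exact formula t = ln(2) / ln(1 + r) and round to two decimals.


Doubling condition: (1 + r)^t = 2
Take ln of both sides: t × ln(1 + r) = ln(2)
t = ln(2) / ln(1 + r)
t = 0.693147 / 0.101563
t = 6.82

t = ln(2) / ln(1 + r) = 6.82 years


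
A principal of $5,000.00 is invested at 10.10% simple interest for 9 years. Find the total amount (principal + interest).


Total amount formula: A = P(1 + rt) = P + P·r·t
Interest: I = P × r × t = $5,000.00 × 0.101 × 9 = $4,545.00
A = P + I = $5,000.00 + $4,545.00 = $9,545.00

A = P + I = P(1 + rt) = $9,545.00


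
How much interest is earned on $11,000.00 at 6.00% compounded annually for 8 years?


Compound interest earned = final amount − principal.
A = P(1 + r/n)^(nt) = $11,000.00 × (1 + 0.06/1)^(1 × 8) = $17,532.33
Interest = A − P = $17,532.33 − $11,000.00 = $6,532.33

Interest = A - P = $6,532.33


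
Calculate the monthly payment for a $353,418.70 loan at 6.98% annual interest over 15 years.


Loan payment formula: PMT = PV × r / (1 − (1 + r)^(−n))
Monthly rate r = 0.0698/12 ≈ 0.00581667, n = 180 months
Denominator: 1 − (1 + 0.0698/12)^(−180) = 0.6479446
PMT = $353,418.70 × (0.0698/12) / 0.6479446
PMT = $3,172.68 per month

PMT = PV × r / (1-(1+r)^(-n)) = $3,172.68/month


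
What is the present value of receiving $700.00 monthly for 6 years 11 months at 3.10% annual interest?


Present value of an ordinary annuity: PV = PMT × (1 − (1 + r)^(−n)) / r
Monthly rate r = 0.031/12 ≈ 0.00258333, n = 83
PV = $700.00 × (1 − (1 + 0.031/12)^(−83)) / (0.031/12)
PV = $700.00 × 74.618627
PV = $52,233.04

PV = PMT × (1-(1+r)^(-n))/r = $52,233.04


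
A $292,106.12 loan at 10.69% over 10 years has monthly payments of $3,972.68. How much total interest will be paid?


Total paid over the life of the loan = PMT × n.
Total paid = $3,972.68 × 120 = $476,721.60
Total interest = total paid − principal = $476,721.60 − $292,106.12 = $184,615.48

Total interest = (PMT × n) - PV = $184,615.48


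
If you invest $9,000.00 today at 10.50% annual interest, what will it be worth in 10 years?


Future value formula: FV = PV × (1 + r)^t
FV = $9,000.00 × (1 + 0.105)^10
FV = $9,000.00 × 2.714081
FV = $24,426.73

FV = PV × (1 + r)^t = $24,426.73


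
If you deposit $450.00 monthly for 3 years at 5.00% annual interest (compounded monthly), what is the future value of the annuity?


Future value of an ordinary annuity: FV = PMT × ((1 + r)^n − 1) / r
Monthly rate r = 0.05/12 ≈ 0.00416667, n = 36
FV = $450.00 × ((1 + 0.05/12)^36 − 1) / (0.05/12)
FV = $450.00 × 38.753336
FV = $17,439.00

FV = PMT × ((1+r)^n - 1)/r = $17,439.00


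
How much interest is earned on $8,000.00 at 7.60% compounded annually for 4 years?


Compound interest earned = final amount − principal.
A = P(1 + r/n)^(nt) = $8,000.00 × (1 + 0.076/1)^(1 × 4) = $10,723.56
Interest = A − P = $10,723.56 − $8,000.00 = $2,723.56

Interest = A - P = $2,723.56


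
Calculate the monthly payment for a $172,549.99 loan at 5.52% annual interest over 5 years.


Loan payment formula: PMT = PV × r / (1 − (1 + r)^(−n))
Monthly rate r = 0.0552/12 = 0.0046, n = 60 months
Denominator: 1 − (1 + 0.0552/12)^(−60) = 0.2407067
PMT = $172,549.99 × (0.0552/12) / 0.2407067
PMT = $3,297.50 per month

PMT = PV × r / (1-(1+r)^(-n)) = $3,297.50/month


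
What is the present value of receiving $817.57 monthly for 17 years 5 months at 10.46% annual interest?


Present value of an ordinary annuity: PV = PMT × (1 − (1 + r)^(−n)) / r
Monthly rate r = 0.1046/12 ≈ 0.00871667, n = 209
PV = $817.57 × (1 − (1 + 0.1046/12)^(−209)) / (0.1046/12)
PV = $817.57 × 96.020778
PV = $78,503.71

PV = PMT × (1-(1+r)^(-n))/r = $78,503.71


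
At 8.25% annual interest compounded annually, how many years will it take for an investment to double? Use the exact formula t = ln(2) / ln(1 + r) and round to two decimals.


Doubling condition: (1 + r)^t = 2
Take ln of both sides: t × ln(1 + r) = ln(2)
t = ln(2) / ln(1 + r)
t = 0.693147 / 0.079273
t = 8.74

t = ln(2) / ln(1 + r) = 8.74 years


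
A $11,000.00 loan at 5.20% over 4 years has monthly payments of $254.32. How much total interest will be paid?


Total paid over the life of the loan = PMT × n.
Total paid = $254.32 × 48 = $12,207.36
Total interest = total paid − principal = $12,207.36 − $11,000.00 = $1,207.36

Total interest = (PMT × n) - PV = $1,207.36


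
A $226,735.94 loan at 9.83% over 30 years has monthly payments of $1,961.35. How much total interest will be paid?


Total paid over the life of the loan = PMT × n.
Total paid = $1,961.35 × 360 = $706,086.00
Total interest = total paid − principal = $706,086.00 − $226,735.94 = $479,350.06

Total interest = (PMT × n) - PV = $479,350.06


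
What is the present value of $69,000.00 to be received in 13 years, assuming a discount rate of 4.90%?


Present value formula: PV = FV / (1 + r)^t
PV = $69,000.00 / (1 + 0.049)^13
PV = $69,000.00 / 1.862436
PV = $37,048.25

PV = FV / (1 + r)^t = $37,048.25


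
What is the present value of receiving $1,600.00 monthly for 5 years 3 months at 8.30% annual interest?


Present value of an ordinary annuity: PV = PMT × (1 − (1 + r)^(−n)) / r
Monthly rate r = 0.083/12 ≈ 0.00691667, n = 63
PV = $1,600.00 × (1 − (1 + 0.083/12)^(−63)) / (0.083/12)
PV = $1,600.00 × 50.927663
PV = $81,484.26

PV = PMT × (1-(1+r)^(-n))/r = $81,484.26


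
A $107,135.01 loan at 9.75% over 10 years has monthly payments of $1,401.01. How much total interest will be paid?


Total paid over the life of the loan = PMT × n.
Total paid = $1,401.01 × 120 = $168,121.20
Total interest = total paid − principal = $168,121.20 − $107,135.01 = $60,986.19

Total interest = (PMT × n) - PV = $60,986.19


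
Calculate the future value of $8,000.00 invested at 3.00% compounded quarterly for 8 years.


Compound interest formula: A = P(1 + r/n)^(nt)
A = $8,000.00 × (1 + 0.03/4)^(4 × 8)
Growth factor: (1 + 0.03/4)^32 = 1.270111
A = $8,000.00 × 1.270111
A = $10,160.89

A = P(1 + r/n)^(nt) = $10,160.89


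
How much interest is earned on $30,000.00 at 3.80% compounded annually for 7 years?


Compound interest earned = final amount − principal.
A = P(1 + r/n)^(nt) = $30,000.00 × (1 + 0.038/1)^(1 × 7) = $38,949.58
Interest = A − P = $38,949.58 − $30,000.00 = $8,949.58

Interest = A - P = $8,949.58


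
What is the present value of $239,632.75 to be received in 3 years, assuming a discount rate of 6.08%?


Present value formula: PV = FV / (1 + r)^t
PV = $239,632.75 / (1 + 0.0608)^3
PV = $239,632.75 / 1.19371468
PV = $200,745.42

PV = FV / (1 + r)^t = $200,745.42


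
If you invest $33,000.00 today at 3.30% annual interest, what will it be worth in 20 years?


Future value formula: FV = PV × (1 + r)^t
FV = $33,000.00 × (1 + 0.033)^20
FV = $33,000.00 × 1.9142843
FV = $63,171.38

FV = PV × (1 + r)^t = $63,171.38


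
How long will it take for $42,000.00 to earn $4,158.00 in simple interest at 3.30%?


Rearrange the simple interest formula for t:
I = P × r × t  ⇒  t = I / (P × r)
t = $4,158.00 / ($42,000.00 × 0.033)
t = 3

t = I/(P×r) = 3 years


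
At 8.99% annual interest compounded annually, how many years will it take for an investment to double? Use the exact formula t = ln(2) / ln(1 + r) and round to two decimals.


Doubling condition: (1 + r)^t = 2
Take ln of both sides: t × ln(1 + r) = ln(2)
t = ln(2) / ln(1 + r)
t = 0.693147 / 0.086086
t = 8.05

t = ln(2) / ln(1 + r) = 8.05 years


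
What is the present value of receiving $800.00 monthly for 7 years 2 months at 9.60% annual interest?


Present value of an ordinary annuity: PV = PMT × (1 − (1 + r)^(−n)) / r
Monthly rate r = 0.096/12 = 0.008, n = 86
PV = $800.00 × (1 − (1 + 0.096/12)^(−86)) / (0.096/12)
PV = $800.00 × 62.005265
PV = $49,604.21

PV = PMT × (1-(1+r)^(-n))/r = $49,604.21


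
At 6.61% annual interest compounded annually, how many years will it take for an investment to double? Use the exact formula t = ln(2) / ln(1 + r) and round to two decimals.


Doubling condition: (1 + r)^t = 2
Take ln of both sides: t × ln(1 + r) = ln(2)
t = ln(2) / ln(1 + r)
t = 0.693147 / 0.064007
t = 10.83

t = ln(2) / ln(1 + r) = 10.83 years


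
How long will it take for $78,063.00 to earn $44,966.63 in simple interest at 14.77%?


Rearrange the simple interest formula for t:
I = P × r × t  ⇒  t = I / (P × r)
t = $44,966.63 / ($78,063.00 × 0.1477)
t = 3.9

t = I/(P×r) = 3.9 years


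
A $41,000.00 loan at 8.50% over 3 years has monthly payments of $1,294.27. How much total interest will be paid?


Total paid over the life of the loan = PMT × n.
Total paid = $1,294.27 × 36 = $46,593.72
Total interest = total paid − principal = $46,593.72 − $41,000.00 = $5,593.72

Total interest = (PMT × n) - PV = $5,593.72


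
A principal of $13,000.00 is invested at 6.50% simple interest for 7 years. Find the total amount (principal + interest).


Total amount formula: A = P(1 + rt) = P + P·r·t
Interest: I = P × r × t = $13,000.00 × 0.065 × 7 = $5,915.00
A = P + I = $13,000.00 + $5,915.00 = $18,915.00

A = P + I = P(1 + rt) = $18,915.00


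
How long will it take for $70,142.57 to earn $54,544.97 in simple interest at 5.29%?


Rearrange the simple interest formula for t:
I = P × r × t  ⇒  t = I / (P × r)
t = $54,544.97 / ($70,142.57 × 0.0529)
t = 14.7

t = I/(P×r) = 14.7 years


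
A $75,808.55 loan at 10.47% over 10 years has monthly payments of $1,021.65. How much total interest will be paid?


Total paid over the life of the loan = PMT × n.
Total paid = $1,021.65 × 120 = $122,598.00
Total interest = total paid − principal = $122,598.00 − $75,808.55 = $46,789.45

Total interest = (PMT × n) - PV = $46,789.45


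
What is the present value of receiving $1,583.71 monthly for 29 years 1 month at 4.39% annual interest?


Present value of an ordinary annuity: PV = PMT × (1 − (1 + r)^(−n)) / r
Monthly rate r = 0.0439/12 ≈ 0.00365833, n = 349
PV = $1,583.71 × (1 − (1 + 0.0439/12)^(−349)) / (0.0439/12)
PV = $1,583.71 × 196.922822
PV = $311,868.64

PV = PMT × (1-(1+r)^(-n))/r = $311,868.64


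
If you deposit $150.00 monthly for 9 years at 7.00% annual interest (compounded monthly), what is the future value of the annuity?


Future value of an ordinary annuity: FV = PMT × ((1 + r)^n − 1) / r
Monthly rate r = 0.07/12 ≈ 0.00583333, n = 108
FV = $150.00 × ((1 + 0.07/12)^108 − 1) / (0.07/12)
FV = $150.00 × 149.858909
FV = $22,478.84

FV = PMT × ((1+r)^n - 1)/r = $22,478.84


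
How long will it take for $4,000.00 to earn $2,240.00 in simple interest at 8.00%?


Rearrange the simple interest formula for t:
I = P × r × t  ⇒  t = I / (P × r)
t = $2,240.00 / ($4,000.00 × 0.08)
t = 7

t = I/(P×r) = 7 years


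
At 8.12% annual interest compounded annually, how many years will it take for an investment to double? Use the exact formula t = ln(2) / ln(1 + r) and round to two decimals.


Doubling condition: (1 + r)^t = 2
Take ln of both sides: t × ln(1 + r) = ln(2)
t = ln(2) / ln(1 + r)
t = 0.693147 / 0.078072
t = 8.88

t = ln(2) / ln(1 + r) = 8.88 years


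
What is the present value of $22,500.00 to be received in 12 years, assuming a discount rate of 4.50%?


Present value formula: PV = FV / (1 + r)^t
PV = $22,500.00 / (1 + 0.045)^12
PV = $22,500.00 / 1.695881
PV = $13,267.44

PV = FV / (1 + r)^t = $13,267.44


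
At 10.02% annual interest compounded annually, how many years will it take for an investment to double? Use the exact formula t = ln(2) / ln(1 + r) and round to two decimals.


Doubling condition: (1 + r)^t = 2
Take ln of both sides: t × ln(1 + r) = ln(2)
t = ln(2) / ln(1 + r)
t = 0.693147 / 0.095492
t = 7.26

t = ln(2) / ln(1 + r) = 7.26 years


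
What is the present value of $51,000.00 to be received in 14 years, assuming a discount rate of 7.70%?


Present value formula: PV = FV / (1 + r)^t
PV = $51,000.00 / (1 + 0.077)^14
PV = $51,000.00 / 2.825009
PV = $18,053.04

PV = FV / (1 + r)^t = $18,053.04


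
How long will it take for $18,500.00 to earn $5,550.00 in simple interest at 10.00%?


Rearrange the simple interest formula for t:
I = P × r × t  ⇒  t = I / (P × r)
t = $5,550.00 / ($18,500.00 × 0.1)
t = 3

t = I/(P×r) = 3 years


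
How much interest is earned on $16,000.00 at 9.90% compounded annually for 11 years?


Compound interest earned = final amount − principal.
A = P(1 + r/n)^(nt) = $16,000.00 × (1 + 0.099/1)^(1 × 11) = $45,195.44
Interest = A − P = $45,195.44 − $16,000.00 = $29,195.44

Interest = A - P = $29,195.44


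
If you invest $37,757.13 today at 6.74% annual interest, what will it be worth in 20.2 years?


Future value formula: FV = PV × (1 + r)^t
FV = $37,757.13 × (1 + 0.0674)^20.2
FV = $37,757.13 × 3.7343018
FV = $140,996.52

FV = PV × (1 + r)^t = $140,996.52


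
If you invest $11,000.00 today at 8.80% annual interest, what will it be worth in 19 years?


Future value formula: FV = PV × (1 + r)^t
FV = $11,000.00 × (1 + 0.088)^19
FV = $11,000.00 × 4.965340
FV = $54,618.74

FV = PV × (1 + r)^t = $54,618.74


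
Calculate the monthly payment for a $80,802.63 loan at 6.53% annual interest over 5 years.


Loan payment formula: PMT = PV × r / (1 − (1 + r)^(−n))
Monthly rate r = 0.0653/12 ≈ 0.00544167, n = 60 months
Denominator: 1 − (1 + 0.0653/12)^(−60) = 0.277917
PMT = $80,802.63 × (0.0653/12) / 0.277917
PMT = $1,582.13 per month

PMT = PV × r / (1-(1+r)^(-n)) = $1,582.13/month


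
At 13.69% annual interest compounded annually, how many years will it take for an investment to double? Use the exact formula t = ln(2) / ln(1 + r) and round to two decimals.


Doubling condition: (1 + r)^t = 2
Take ln of both sides: t × ln(1 + r) = ln(2)
t = ln(2) / ln(1 + r)
t = 0.693147 / 0.128305
t = 5.40

t = ln(2) / ln(1 + r) = 5.40 years


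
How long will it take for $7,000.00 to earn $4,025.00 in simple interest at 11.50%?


Rearrange the simple interest formula for t:
I = P × r × t  ⇒  t = I / (P × r)
t = $4,025.00 / ($7,000.00 × 0.115)
t = 5

t = I/(P×r) = 5 years


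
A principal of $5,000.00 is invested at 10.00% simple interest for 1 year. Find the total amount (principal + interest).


Total amount formula: A = P(1 + rt) = P + P·r·t
Interest: I = P × r × t = $5,000.00 × 0.1 × 1 = $500.00
A = P + I = $5,000.00 + $500.00 = $5,500.00

A = P + I = P(1 + rt) = $5,500.00


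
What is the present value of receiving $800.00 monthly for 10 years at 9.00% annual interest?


Present value of an ordinary annuity: PV = PMT × (1 − (1 + r)^(−n)) / r
Monthly rate r = 0.09/12 = 0.0075, n = 120
PV = $800.00 × (1 − (1 + 0.09/12)^(−120)) / (0.09/12)
PV = $800.00 × 78.941693
PV = $63,153.35

PV = PMT × (1-(1+r)^(-n))/r = $63,153.35


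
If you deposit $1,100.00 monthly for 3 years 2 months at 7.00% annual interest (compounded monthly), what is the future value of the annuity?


Future value of an ordinary annuity: FV = PMT × ((1 + r)^n − 1) / r
Monthly rate r = 0.07/12 ≈ 0.00583333, n = 38
FV = $1,100.00 × ((1 + 0.07/12)^38 − 1) / (0.07/12)
FV = $1,100.00 × 42.403144
FV = $46,643.46

FV = PMT × ((1+r)^n - 1)/r = $46,643.46


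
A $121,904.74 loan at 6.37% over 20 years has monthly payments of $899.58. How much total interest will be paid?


Total paid over the life of the loan = PMT × n.
Total paid = $899.58 × 240 = $215,899.20
Total interest = total paid − principal = $215,899.20 − $121,904.74 = $93,994.46

Total interest = (PMT × n) - PV = $93,994.46


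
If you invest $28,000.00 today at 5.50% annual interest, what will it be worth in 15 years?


Future value formula: FV = PV × (1 + r)^t
FV = $28,000.00 × (1 + 0.055)^15
FV = $28,000.00 × 2.2324765
FV = $62,509.34

FV = PV × (1 + r)^t = $62,509.34


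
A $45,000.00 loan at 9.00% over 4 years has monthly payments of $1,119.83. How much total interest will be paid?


Total paid over the life of the loan = PMT × n.
Total paid = $1,119.83 × 48 = $53,751.84
Total interest = total paid − principal = $53,751.84 − $45,000.00 = $8,751.84

Total interest = (PMT × n) - PV = $8,751.84


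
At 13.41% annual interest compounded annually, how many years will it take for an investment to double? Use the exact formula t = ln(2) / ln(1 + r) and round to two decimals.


Doubling condition: (1 + r)^t = 2
Take ln of both sides: t × ln(1 + r) = ln(2)
t = ln(2) / ln(1 + r)
t = 0.693147 / 0.125839
t = 5.51

t = ln(2) / ln(1 + r) = 5.51 years


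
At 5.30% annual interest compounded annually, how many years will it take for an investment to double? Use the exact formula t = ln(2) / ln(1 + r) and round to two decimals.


Doubling condition: (1 + r)^t = 2
Take ln of both sides: t × ln(1 + r) = ln(2)
t = ln(2) / ln(1 + r)
t = 0.693147 / 0.051643
t = 13.42

t = ln(2) / ln(1 + r) = 13.42 years


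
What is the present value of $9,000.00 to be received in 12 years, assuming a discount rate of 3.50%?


Present value formula: PV = FV / (1 + r)^t
PV = $9,000.00 / (1 + 0.035)^12
PV = $9,000.00 / 1.511069
PV = $5,956.05

PV = FV / (1 + r)^t = $5,956.05


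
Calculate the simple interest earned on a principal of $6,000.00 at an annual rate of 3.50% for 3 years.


Simple interest formula: I = P × r × t
I = $6,000.00 × 0.035 × 3
I = $630.00

I = P × r × t = $630.00


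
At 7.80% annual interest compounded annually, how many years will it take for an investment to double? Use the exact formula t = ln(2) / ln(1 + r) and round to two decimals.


Doubling condition: (1 + r)^t = 2
Take ln of both sides: t × ln(1 + r) = ln(2)
t = ln(2) / ln(1 + r)
t = 0.693147 / 0.075107
t = 9.23

t = ln(2) / ln(1 + r) = 9.23 years


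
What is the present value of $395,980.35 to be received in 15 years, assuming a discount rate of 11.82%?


Present value formula: PV = FV / (1 + r)^t
PV = $395,980.35 / (1 + 0.1182)^15
PV = $395,980.35 / 5.343088
PV = $74,110.77

PV = FV / (1 + r)^t = $74,110.77


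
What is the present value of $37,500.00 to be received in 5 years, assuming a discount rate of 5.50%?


Present value formula: PV = FV / (1 + r)^t
PV = $37,500.00 / (1 + 0.055)^5
PV = $37,500.00 / 1.306960
PV = $28,692.54

PV = FV / (1 + r)^t = $28,692.54


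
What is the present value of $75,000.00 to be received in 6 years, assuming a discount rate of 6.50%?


Present value formula: PV = FV / (1 + r)^t
PV = $75,000.00 / (1 + 0.065)^6
PV = $75,000.00 / 1.4591423
PV = $51,400.06

PV = FV / (1 + r)^t = $51,400.06


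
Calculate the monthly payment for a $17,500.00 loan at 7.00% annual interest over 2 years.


Loan payment formula: PMT = PV × r / (1 − (1 + r)^(−n))
Monthly rate r = 0.07/12 ≈ 0.00583333, n = 24 months
Denominator: 1 − (1 + 0.07/12)^(−24) = 0.130288
PMT = $17,500.00 × (0.07/12) / 0.130288
PMT = $783.52 per month

PMT = PV × r / (1-(1+r)^(-n)) = $783.52/month


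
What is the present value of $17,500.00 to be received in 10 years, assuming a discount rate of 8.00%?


Present value formula: PV = FV / (1 + r)^t
PV = $17,500.00 / (1 + 0.08)^10
PV = $17,500.00 / 2.158925
PV = $8,105.89

PV = FV / (1 + r)^t = $8,105.89


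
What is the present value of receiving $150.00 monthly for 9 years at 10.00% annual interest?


Present value of an ordinary annuity: PV = PMT × (1 − (1 + r)^(−n)) / r
Monthly rate r = 0.1/12 ≈ 0.00833333, n = 108
PV = $150.00 × (1 − (1 + 0.1/12)^(−108)) / (0.1/12)
PV = $150.00 × 71.029355
PV = $10,654.40

PV = PMT × (1-(1+r)^(-n))/r = $10,654.40


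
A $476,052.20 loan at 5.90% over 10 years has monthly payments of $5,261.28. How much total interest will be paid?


Total paid over the life of the loan = PMT × n.
Total paid = $5,261.28 × 120 = $631,353.60
Total interest = total paid − principal = $631,353.60 − $476,052.20 = $155,301.40

Total interest = (PMT × n) - PV = $155,301.40


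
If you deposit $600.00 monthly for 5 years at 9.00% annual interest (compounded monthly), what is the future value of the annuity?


Future value of an ordinary annuity: FV = PMT × ((1 + r)^n − 1) / r
Monthly rate r = 0.09/12 = 0.0075, n = 60
FV = $600.00 × ((1 + 0.09/12)^60 − 1) / (0.09/12)
FV = $600.00 × 75.424137
FV = $45,254.48

FV = PMT × ((1+r)^n - 1)/r = $45,254.48


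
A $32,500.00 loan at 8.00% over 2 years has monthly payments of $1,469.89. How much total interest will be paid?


Total paid over the life of the loan = PMT × n.
Total paid = $1,469.89 × 24 = $35,277.36
Total interest = total paid − principal = $35,277.36 − $32,500.00 = $2,777.36

Total interest = (PMT × n) - PV = $2,777.36


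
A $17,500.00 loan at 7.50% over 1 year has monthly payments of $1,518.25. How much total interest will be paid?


Total paid over the life of the loan = PMT × n.
Total paid = $1,518.25 × 12 = $18,219.00
Total interest = total paid − principal = $18,219.00 − $17,500.00 = $719.00

Total interest = (PMT × n) - PV = $719.00


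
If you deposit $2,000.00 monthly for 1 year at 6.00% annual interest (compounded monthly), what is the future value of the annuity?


Future value of an ordinary annuity: FV = PMT × ((1 + r)^n − 1) / r
Monthly rate r = 0.06/12 = 0.005, n = 12
FV = $2,000.00 × ((1 + 0.06/12)^12 − 1) / (0.06/12)
FV = $2,000.00 × 12.335562
FV = $24,671.12

FV = PMT × ((1+r)^n - 1)/r = $24,671.12


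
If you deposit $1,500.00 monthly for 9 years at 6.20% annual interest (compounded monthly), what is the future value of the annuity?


Future value of an ordinary annuity: FV = PMT × ((1 + r)^n − 1) / r
Monthly rate r = 0.062/12 ≈ 0.00516667, n = 108
FV = $1,500.00 × ((1 + 0.062/12)^108 − 1) / (0.062/12)
FV = $1,500.00 × 144.129009
FV = $216,193.51

FV = PMT × ((1+r)^n - 1)/r = $216,193.51


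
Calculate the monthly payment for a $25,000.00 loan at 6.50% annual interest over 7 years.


Loan payment formula: PMT = PV × r / (1 − (1 + r)^(−n))
Monthly rate r = 0.065/12 ≈ 0.00541667, n = 84 months
Denominator: 1 − (1 + 0.065/12)^(−84) = 0.364773
PMT = $25,000.00 × (0.065/12) / 0.364773
PMT = $371.24 per month

PMT = PV × r / (1-(1+r)^(-n)) = $371.24/month


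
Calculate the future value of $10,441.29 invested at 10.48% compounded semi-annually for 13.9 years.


Compound interest formula: A = P(1 + r/n)^(nt)
A = $10,441.29 × (1 + 0.1048/2)^(2 × 13.9)
Growth factor: (1 + 0.1048/2)^27.8 = 4.136446
A = $10,441.29 × 4.136446
A = $43,189.83

A = P(1 + r/n)^(nt) = $43,189.83


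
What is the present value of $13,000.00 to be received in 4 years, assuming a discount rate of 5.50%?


Present value formula: PV = FV / (1 + r)^t
PV = $13,000.00 / (1 + 0.055)^4
PV = $13,000.00 / 1.2388247
PV = $10,493.82

PV = FV / (1 + r)^t = $10,493.82


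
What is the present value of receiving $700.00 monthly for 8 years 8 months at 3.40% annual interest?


Present value of an ordinary annuity: PV = PMT × (1 − (1 + r)^(−n)) / r
Monthly rate r = 0.034/12 ≈ 0.00283333, n = 104
PV = $700.00 × (1 − (1 + 0.034/12)^(−104)) / (0.034/12)
PV = $700.00 × 89.968169
PV = $62,977.72

PV = PMT × (1-(1+r)^(-n))/r = $62,977.72


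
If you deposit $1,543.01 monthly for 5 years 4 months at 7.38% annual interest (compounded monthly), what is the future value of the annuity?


Future value of an ordinary annuity: FV = PMT × ((1 + r)^n − 1) / r
Monthly rate r = 0.0738/12 = 0.00615, n = 64
FV = $1,543.01 × ((1 + 0.0738/12)^64 − 1) / (0.0738/12)
FV = $1,543.01 × 78.133632
FV = $120,560.98

FV = PMT × ((1+r)^n - 1)/r = $120,560.98


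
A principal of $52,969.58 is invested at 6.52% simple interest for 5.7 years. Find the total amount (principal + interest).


Total amount formula: A = P(1 + rt) = P + P·r·t
Interest: I = P × r × t = $52,969.58 × 0.0652 × 5.7 = $19,685.61
A = P + I = $52,969.58 + $19,685.61 = $72,655.19

A = P + I = P(1 + rt) = $72,655.19


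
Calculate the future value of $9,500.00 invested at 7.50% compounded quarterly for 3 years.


Compound interest formula: A = P(1 + r/n)^(nt)
A = $9,500.00 × (1 + 0.075/4)^(4 × 3)
Growth factor: (1 + 0.075/4)^12 = 1.2497164
A = $9,500.00 × 1.2497164
A = $11,872.31

A = P(1 + r/n)^(nt) = $11,872.31


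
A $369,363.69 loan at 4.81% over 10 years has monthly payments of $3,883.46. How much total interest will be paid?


Total paid over the life of the loan = PMT × n.
Total paid = $3,883.46 × 120 = $466,015.20
Total interest = total paid − principal = $466,015.20 − $369,363.69 = $96,651.51

Total interest = (PMT × n) - PV = $96,651.51


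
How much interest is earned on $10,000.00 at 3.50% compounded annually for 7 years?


Compound interest earned = final amount − principal.
A = P(1 + r/n)^(nt) = $10,000.00 × (1 + 0.035/1)^(1 × 7) = $12,722.79
Interest = A − P = $12,722.79 − $10,000.00 = $2,722.79

Interest = A - P = $2,722.79


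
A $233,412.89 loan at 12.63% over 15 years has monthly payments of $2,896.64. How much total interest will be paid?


Total paid over the life of the loan = PMT × n.
Total paid = $2,896.64 × 180 = $521,395.20
Total interest = total paid − principal = $521,395.20 − $233,412.89 = $287,982.31

Total interest = (PMT × n) - PV = $287,982.31


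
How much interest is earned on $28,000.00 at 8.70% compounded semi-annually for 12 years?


Compound interest earned = final amount − principal.
A = P(1 + r/n)^(nt) = $28,000.00 × (1 + 0.087/2)^(2 × 12) = $77,799.52
Interest = A − P = $77,799.52 − $28,000.00 = $49,799.52

Interest = A - P = $49,799.52


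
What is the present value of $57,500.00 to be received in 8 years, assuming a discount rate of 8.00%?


Present value formula: PV = FV / (1 + r)^t
PV = $57,500.00 / (1 + 0.08)^8
PV = $57,500.00 / 1.850930
PV = $31,065.46

PV = FV / (1 + r)^t = $31,065.46


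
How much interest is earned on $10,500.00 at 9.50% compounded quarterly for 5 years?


Compound interest earned = final amount − principal.
A = P(1 + r/n)^(nt) = $10,500.00 × (1 + 0.095/4)^(4 × 5) = $16,790.65
Interest = A − P = $16,790.65 − $10,500.00 = $6,290.65

Interest = A - P = $6,290.65
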